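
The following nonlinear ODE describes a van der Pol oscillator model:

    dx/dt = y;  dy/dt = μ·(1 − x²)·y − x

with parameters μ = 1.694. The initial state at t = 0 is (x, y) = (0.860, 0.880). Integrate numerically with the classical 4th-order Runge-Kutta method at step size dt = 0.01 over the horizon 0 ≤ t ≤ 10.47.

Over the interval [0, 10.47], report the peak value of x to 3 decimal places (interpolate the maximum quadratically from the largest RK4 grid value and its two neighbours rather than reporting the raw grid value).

max x = 2.017

t=0.000: state=(0.860, 0.880)
step 1 (dt=0.01): k1=(0.880, -0.472), k2=(0.878, -0.489), k3=(0.878, -0.489), k4=(0.875, -0.505); state += dt/6·(k1+2k2+2k3+k4)
t=0.010: state=(0.869, 0.875)
t=0.020: state=(0.878, 0.870)
t=0.030: state=(0.886, 0.864)
continuing one RK4 step at a time; state shown every 50 steps (Δt=0.5):
t=0.500: state=(1.182, 0.329)
t=1.000: state=(1.186, -0.278)
t=1.500: state=(0.928, -0.763)
t=2.000: state=(0.362, -1.637)
t=2.500: state=(-0.885, -3.238)
t=3.000: state=(-1.933, -0.557)
t=3.500: state=(-1.912, 0.323)
t=4.000: state=(-1.712, 0.458)
t=4.500: state=(-1.453, 0.589)
t=5.000: state=(-1.102, 0.852)
t=5.500: state=(-0.529, 1.573)
t=6.000: state=(0.684, 3.364)
t=6.500: state=(1.939, 0.837)
t=7.000: state=(1.968, -0.297)
t=7.500: state=(1.779, -0.433)
t=8.000: state=(1.536, -0.544)
t=8.500: state=(1.219, -0.750)
t=9.000: state=(0.737, -1.270)
t=9.500: state=(-0.226, -2.828)
t=10.000: state=(-1.742, -1.908)
t=10.470: state=(-2.009, 0.153)
largest grid value and its neighbours: x(6.720)=2.01724, x(6.730)=2.01726, x(6.740)=2.01709
parabola through these three points peaks at t≈6.726 with x≈2.01728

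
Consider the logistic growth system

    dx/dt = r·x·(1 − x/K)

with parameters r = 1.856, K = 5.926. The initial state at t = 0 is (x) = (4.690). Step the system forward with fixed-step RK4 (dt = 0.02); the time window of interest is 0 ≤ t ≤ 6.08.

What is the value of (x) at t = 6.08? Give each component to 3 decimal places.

t=0.000: state=(4.690)
step 1 (dt=0.02): k1=(1.816), k2=(1.796), k3=(1.796), k4=(1.776); state += dt/6·(k1+2k2+2k3+k4)
t=0.020: state=(4.726)
t=0.040: state=(4.761)
t=0.060: state=(4.795)
continuing one RK4 step at a time; state shown every 10 steps (Δt=0.2):
t=0.200: state=(5.014)
t=0.400: state=(5.266)
t=0.600: state=(5.454)
t=0.800: state=(5.592)
t=1.000: state=(5.692)
t=1.200: state=(5.762)
t=1.400: state=(5.812)
t=1.600: state=(5.847)
t=1.800: state=(5.871)
t=2.000: state=(5.888)
t=2.200: state=(5.900)
t=2.400: state=(5.908)
t=2.600: state=(5.913)
t=2.800: state=(5.917)
t=3.000: state=(5.920)
t=3.200: state=(5.922)
t=3.400: state=(5.923)
t=3.600: state=(5.924)
t=3.800: state=(5.925)
t=4.000: state=(5.925)
t=4.200: state=(5.925)
t=4.400: state=(5.926)
t=4.600: state=(5.926)
t=4.800: state=(5.926)
t=5.000: state=(5.926)
t=5.200: state=(5.926)
t=5.400: state=(5.926)
t=5.600: state=(5.926)
t=5.800: state=(5.926)
t=6.000: state=(5.926)
t=6.080: state=(5.926)

(x) = (5.926)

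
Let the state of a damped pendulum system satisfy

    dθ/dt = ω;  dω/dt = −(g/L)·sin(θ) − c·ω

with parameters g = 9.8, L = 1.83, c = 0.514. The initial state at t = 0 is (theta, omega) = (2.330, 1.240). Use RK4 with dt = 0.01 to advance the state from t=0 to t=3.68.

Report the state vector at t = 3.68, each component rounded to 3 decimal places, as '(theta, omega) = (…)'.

(theta, omega) = (0.886, 0.527)

t=0.000: state=(2.330, 1.240)
step 1 (dt=0.01): k1=(1.240, -4.522), k2=(1.217, -4.487), k3=(1.218, -4.488), k4=(1.195, -4.454); state += dt/6·(k1+2k2+2k3+k4)
t=0.010: state=(2.342, 1.195)
t=0.020: state=(2.354, 1.151)
t=0.030: state=(2.365, 1.107)
continuing one RK4 step at a time; state shown every 20 steps (Δt=0.2):
t=0.200: state=(2.496, 0.453)
t=0.400: state=(2.521, -0.185)
t=0.600: state=(2.424, -0.790)
t=0.800: state=(2.201, -1.456)
t=1.000: state=(1.835, -2.222)
t=1.200: state=(1.310, -3.011)
t=1.400: state=(0.647, -3.548)
t=1.600: state=(-0.068, -3.478)
t=1.800: state=(-0.699, -2.748)
t=2.000: state=(-1.143, -1.662)
t=2.200: state=(-1.361, -0.528)
t=2.400: state=(-1.360, 0.522)
t=2.600: state=(-1.161, 1.443)
t=2.800: state=(-0.797, 2.147)
t=3.000: state=(-0.327, 2.476)
t=3.200: state=(0.160, 2.312)
t=3.400: state=(0.568, 1.713)
t=3.600: state=(0.830, 0.881)
t=3.680: state=(0.886, 0.527)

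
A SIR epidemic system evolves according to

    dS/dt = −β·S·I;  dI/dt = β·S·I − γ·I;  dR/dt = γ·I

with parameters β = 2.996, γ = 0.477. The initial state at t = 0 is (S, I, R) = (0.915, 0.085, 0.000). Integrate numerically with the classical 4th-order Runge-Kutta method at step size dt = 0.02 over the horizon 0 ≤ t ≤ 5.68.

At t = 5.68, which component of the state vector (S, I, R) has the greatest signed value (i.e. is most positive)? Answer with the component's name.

t=0.000: state=(0.915, 0.085, 0.000)
step 1 (dt=0.02): k1=(-0.233, 0.192, 0.041), k2=(-0.238, 0.196, 0.041), k3=(-0.238, 0.196, 0.041), k4=(-0.243, 0.200, 0.042); state += dt/6·(k1+2k2+2k3+k4)
t=0.020: state=(0.910, 0.089, 0.001)
t=0.040: state=(0.905, 0.093, 0.002)
t=0.060: state=(0.900, 0.097, 0.003)
continuing one RK4 step at a time; state shown every 10 steps (Δt=0.2):
t=0.200: state=(0.858, 0.132, 0.010)
t=0.400: state=(0.779, 0.196, 0.026)
t=0.600: state=(0.677, 0.275, 0.048)
t=0.800: state=(0.559, 0.362, 0.078)
t=1.000: state=(0.439, 0.444, 0.117)
t=1.200: state=(0.330, 0.508, 0.163)
t=1.400: state=(0.240, 0.547, 0.213)
t=1.600: state=(0.172, 0.562, 0.266)
t=1.800: state=(0.123, 0.557, 0.320)
t=2.000: state=(0.088, 0.540, 0.372)
t=2.200: state=(0.064, 0.513, 0.422)
t=2.400: state=(0.048, 0.482, 0.470)
t=2.600: state=(0.036, 0.449, 0.514)
t=2.800: state=(0.028, 0.416, 0.556)
t=3.000: state=(0.022, 0.384, 0.594)
t=3.200: state=(0.018, 0.353, 0.629)
t=3.400: state=(0.014, 0.324, 0.661)
t=3.600: state=(0.012, 0.297, 0.691)
t=3.800: state=(0.010, 0.272, 0.718)
t=4.000: state=(0.009, 0.249, 0.743)
t=4.200: state=(0.007, 0.227, 0.766)
t=4.400: state=(0.007, 0.207, 0.786)
t=4.600: state=(0.006, 0.189, 0.805)
t=4.800: state=(0.005, 0.172, 0.822)
t=5.000: state=(0.005, 0.157, 0.838)
t=5.200: state=(0.004, 0.143, 0.852)
t=5.400: state=(0.004, 0.131, 0.865)
t=5.600: state=(0.004, 0.119, 0.877)
t=5.680: state=(0.004, 0.115, 0.882)
compare at T: S=0.004, I=0.115, R=0.882

largest component: R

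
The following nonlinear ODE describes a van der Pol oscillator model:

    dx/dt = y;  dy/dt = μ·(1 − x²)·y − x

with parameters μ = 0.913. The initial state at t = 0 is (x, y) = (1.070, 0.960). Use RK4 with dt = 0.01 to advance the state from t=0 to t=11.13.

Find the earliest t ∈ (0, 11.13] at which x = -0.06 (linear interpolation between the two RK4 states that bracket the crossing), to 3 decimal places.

t=0.000: state=(1.070, 0.960)
step 1 (dt=0.01): k1=(0.960, -1.197), k2=(0.954, -1.210), k3=(0.954, -1.210), k4=(0.948, -1.223); state += dt/6·(k1+2k2+2k3+k4)
t=0.010: state=(1.080, 0.948)
t=0.020: state=(1.089, 0.936)
t=0.030: state=(1.098, 0.923)
continuing one RK4 step at a time; state shown every 50 steps (Δt=0.5):
t=0.500: state=(1.367, 0.201)
t=1.000: state=(1.299, -0.430)
t=1.500: state=(0.962, -0.917)
t=2.000: state=(0.356, -1.556)
t=2.230: state=(-0.046, -1.946)
next step: t=2.240: state=(-0.065, -1.963) — x has crossed -0.06
linear interpolation between t=2.230 (-0.04585) and t=2.240 (-0.06540) → t≈2.237

t = 2.237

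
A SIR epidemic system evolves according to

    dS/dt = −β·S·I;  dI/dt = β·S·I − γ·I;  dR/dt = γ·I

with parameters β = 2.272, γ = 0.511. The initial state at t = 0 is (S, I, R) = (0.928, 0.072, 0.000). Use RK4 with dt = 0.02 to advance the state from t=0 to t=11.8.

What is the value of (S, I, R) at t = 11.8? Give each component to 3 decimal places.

t=0.000: state=(0.928, 0.072, 0.000)
step 1 (dt=0.02): k1=(-0.152, 0.115, 0.037), k2=(-0.154, 0.117, 0.037), k3=(-0.154, 0.117, 0.037), k4=(-0.156, 0.118, 0.038); state += dt/6·(k1+2k2+2k3+k4)
t=0.020: state=(0.925, 0.074, 0.001)
t=0.040: state=(0.922, 0.077, 0.002)
t=0.060: state=(0.918, 0.079, 0.002)
continuing one RK4 step at a time; state shown every 25 steps (Δt=0.5):
t=0.500: state=(0.821, 0.152, 0.028)
t=1.000: state=(0.647, 0.272, 0.081)
t=1.500: state=(0.443, 0.391, 0.166)
t=2.000: state=(0.272, 0.452, 0.276)
t=2.500: state=(0.163, 0.446, 0.391)
t=3.000: state=(0.100, 0.400, 0.500)
t=3.500: state=(0.066, 0.339, 0.595)
t=4.000: state=(0.046, 0.280, 0.674)
t=4.500: state=(0.035, 0.227, 0.738)
t=5.000: state=(0.028, 0.182, 0.790)
t=5.500: state=(0.023, 0.145, 0.832)
t=6.000: state=(0.020, 0.115, 0.865)
t=6.500: state=(0.018, 0.091, 0.891)
t=7.000: state=(0.016, 0.072, 0.912)
t=7.500: state=(0.015, 0.057, 0.928)
t=8.000: state=(0.014, 0.045, 0.941)
t=8.500: state=(0.014, 0.035, 0.951)
t=9.000: state=(0.013, 0.028, 0.959)
t=9.500: state=(0.013, 0.022, 0.966)
t=10.000: state=(0.012, 0.017, 0.971)
t=10.500: state=(0.012, 0.013, 0.974)
t=11.000: state=(0.012, 0.011, 0.977)
t=11.500: state=(0.012, 0.008, 0.980)
t=11.800: state=(0.012, 0.007, 0.981)

(S, I, R) = (0.012, 0.007, 0.981)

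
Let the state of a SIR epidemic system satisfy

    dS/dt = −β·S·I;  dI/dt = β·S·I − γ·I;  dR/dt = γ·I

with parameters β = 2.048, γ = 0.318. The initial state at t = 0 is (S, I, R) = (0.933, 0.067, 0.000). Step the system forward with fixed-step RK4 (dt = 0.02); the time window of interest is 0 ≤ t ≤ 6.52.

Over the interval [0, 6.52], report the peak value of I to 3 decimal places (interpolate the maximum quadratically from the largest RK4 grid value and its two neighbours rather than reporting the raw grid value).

max I = 0.566

t=0.000: state=(0.933, 0.067, 0.000)
step 1 (dt=0.02): k1=(-0.128, 0.107, 0.021), k2=(-0.130, 0.108, 0.022), k3=(-0.130, 0.108, 0.022), k4=(-0.132, 0.110, 0.022); state += dt/6·(k1+2k2+2k3+k4)
t=0.020: state=(0.930, 0.069, 0.000)
t=0.040: state=(0.928, 0.071, 0.001)
t=0.060: state=(0.925, 0.074, 0.001)
continuing one RK4 step at a time; state shown every 25 steps (Δt=0.5):
t=0.500: state=(0.841, 0.142, 0.016)
t=1.000: state=(0.685, 0.267, 0.048)
t=1.500: state=(0.483, 0.415, 0.102)
t=2.000: state=(0.297, 0.525, 0.178)
t=2.500: state=(0.169, 0.566, 0.266)
t=3.000: state=(0.095, 0.550, 0.355)
t=3.500: state=(0.055, 0.506, 0.439)
t=4.000: state=(0.034, 0.451, 0.515)
t=4.500: state=(0.022, 0.396, 0.582)
t=5.000: state=(0.015, 0.344, 0.641)
t=5.500: state=(0.011, 0.297, 0.692)
t=6.000: state=(0.008, 0.256, 0.736)
t=6.500: state=(0.006, 0.220, 0.774)
t=6.520: state=(0.006, 0.219, 0.775)
largest grid value and its neighbours: I(2.560)=0.56627, I(2.580)=0.56628, I(2.600)=0.56621
parabola through these three points peaks at t≈2.572 with I≈0.56629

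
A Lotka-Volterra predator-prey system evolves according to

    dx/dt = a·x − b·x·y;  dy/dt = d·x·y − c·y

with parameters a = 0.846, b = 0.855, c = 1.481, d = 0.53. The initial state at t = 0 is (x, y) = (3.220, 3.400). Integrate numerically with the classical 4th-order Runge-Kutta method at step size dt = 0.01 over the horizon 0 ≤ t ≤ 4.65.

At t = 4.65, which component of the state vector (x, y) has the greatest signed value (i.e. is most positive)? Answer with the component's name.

largest component: x

t=0.000: state=(3.220, 3.400)
step 1 (dt=0.01): k1=(-6.636, 0.767), k2=(-6.578, 0.708), k3=(-6.578, 0.709), k4=(-6.520, 0.650); state += dt/6·(k1+2k2+2k3+k4)
t=0.010: state=(3.154, 3.407)
t=0.020: state=(3.090, 3.413)
t=0.030: state=(3.026, 3.418)
continuing one RK4 step at a time; state shown every 20 steps (Δt=0.2):
t=0.200: state=(2.131, 3.343)
t=0.400: state=(1.463, 2.999)
t=0.600: state=(1.078, 2.547)
t=0.800: state=(0.859, 2.096)
t=1.000: state=(0.736, 1.695)
t=1.200: state=(0.672, 1.358)
t=1.400: state=(0.647, 1.083)
t=1.600: state=(0.649, 0.862)
t=1.800: state=(0.674, 0.688)
t=2.000: state=(0.718, 0.550)
t=2.200: state=(0.782, 0.443)
t=2.400: state=(0.865, 0.359)
t=2.600: state=(0.969, 0.295)
t=2.800: state=(1.096, 0.244)
t=3.000: state=(1.249, 0.206)
t=3.200: state=(1.432, 0.176)
t=3.400: state=(1.649, 0.154)
t=3.600: state=(1.905, 0.138)
t=3.800: state=(2.205, 0.128)
t=4.000: state=(2.557, 0.122)
t=4.200: state=(2.966, 0.122)
t=4.400: state=(3.439, 0.127)
t=4.600: state=(3.981, 0.140)
t=4.650: state=(4.128, 0.145)
compare at T: x=4.128, y=0.145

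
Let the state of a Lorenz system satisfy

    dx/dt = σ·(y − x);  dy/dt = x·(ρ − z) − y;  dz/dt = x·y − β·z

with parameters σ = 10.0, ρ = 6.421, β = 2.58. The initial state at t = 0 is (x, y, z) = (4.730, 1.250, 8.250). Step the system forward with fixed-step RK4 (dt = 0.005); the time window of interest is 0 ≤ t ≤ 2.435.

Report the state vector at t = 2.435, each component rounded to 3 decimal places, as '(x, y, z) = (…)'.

(x, y, z) = (4.044, 4.288, 5.002)

t=0.000: state=(4.730, 1.250, 8.250)
step 1 (dt=0.005): k1=(-34.800, -9.901, -15.372), k2=(-34.178, -9.539, -15.497), k3=(-34.184, -9.541, -15.490), k4=(-33.568, -9.188, -15.604); state += dt/6·(k1+2k2+2k3+k4)
t=0.005: state=(4.559, 1.202, 8.173)
t=0.010: state=(4.394, 1.158, 8.094)
t=0.015: state=(4.235, 1.117, 8.015)
continuing one RK4 step at a time; state shown every 20 steps (Δt=0.1):
t=0.100: state=(2.314, 0.778, 6.654)
t=0.200: state=(1.332, 0.776, 5.256)
t=0.300: state=(1.019, 0.889, 4.144)
t=0.400: state=(0.997, 1.062, 3.286)
t=0.500: state=(1.125, 1.310, 2.649)
t=0.600: state=(1.364, 1.658, 2.209)
t=0.700: state=(1.718, 2.136, 1.965)
t=0.800: state=(2.207, 2.768, 1.945)
t=0.900: state=(2.842, 3.550, 2.211)
t=1.000: state=(3.606, 4.410, 2.852)
t=1.100: state=(4.401, 5.153, 3.917)
t=1.200: state=(5.026, 5.479, 5.277)
t=1.300: state=(5.238, 5.190, 6.532)
t=1.400: state=(4.946, 4.443, 7.226)
t=1.500: state=(4.326, 3.641, 7.227)
t=1.600: state=(3.667, 3.068, 6.749)
t=1.700: state=(3.168, 2.776, 6.080)
t=1.800: state=(2.884, 2.706, 5.418)
t=1.900: state=(2.798, 2.796, 4.868)
t=2.000: state=(2.868, 3.004, 4.482)
t=2.100: state=(3.058, 3.296, 4.285)
t=2.200: state=(3.332, 3.636, 4.289)
t=2.300: state=(3.649, 3.969, 4.489)
t=2.400: state=(3.953, 4.228, 4.851)
t=2.435: state=(4.044, 4.288, 5.002)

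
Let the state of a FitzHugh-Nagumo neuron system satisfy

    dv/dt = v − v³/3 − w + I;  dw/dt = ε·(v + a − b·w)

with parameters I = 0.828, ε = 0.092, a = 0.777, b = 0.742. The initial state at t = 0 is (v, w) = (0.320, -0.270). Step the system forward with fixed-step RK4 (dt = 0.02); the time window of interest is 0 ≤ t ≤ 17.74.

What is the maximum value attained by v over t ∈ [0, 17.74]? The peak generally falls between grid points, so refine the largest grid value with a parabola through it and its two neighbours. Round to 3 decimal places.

t=0.000: state=(0.320, -0.270)
step 1 (dt=0.02): k1=(1.407, 0.119), k2=(1.418, 0.121), k3=(1.419, 0.121), k4=(1.430, 0.122); state += dt/6·(k1+2k2+2k3+k4)
t=0.020: state=(0.348, -0.268)
t=0.040: state=(0.377, -0.265)
t=0.060: state=(0.406, -0.263)
continuing one RK4 step at a time; state shown every 50 steps (Δt=1):
t=1.000: state=(1.779, -0.084)
t=2.000: state=(2.009, 0.165)
t=3.000: state=(1.945, 0.399)
t=4.000: state=(1.865, 0.611)
t=5.000: state=(1.784, 0.802)
t=6.000: state=(1.701, 0.973)
t=7.000: state=(1.615, 1.125)
t=8.000: state=(1.526, 1.260)
t=9.000: state=(1.433, 1.378)
t=10.000: state=(1.331, 1.479)
t=11.000: state=(1.219, 1.564)
t=12.000: state=(1.087, 1.632)
t=13.000: state=(0.920, 1.683)
t=14.000: state=(0.677, 1.713)
t=15.000: state=(0.223, 1.711)
t=16.000: state=(-0.843, 1.646)
t=17.000: state=(-1.868, 1.476)
t=17.740: state=(-1.948, 1.326)
largest grid value and its neighbours: v(1.820)=2.01184, v(1.840)=2.01190, v(1.860)=2.01185
parabola through these three points peaks at t≈1.841 with v≈2.01190

max v = 2.012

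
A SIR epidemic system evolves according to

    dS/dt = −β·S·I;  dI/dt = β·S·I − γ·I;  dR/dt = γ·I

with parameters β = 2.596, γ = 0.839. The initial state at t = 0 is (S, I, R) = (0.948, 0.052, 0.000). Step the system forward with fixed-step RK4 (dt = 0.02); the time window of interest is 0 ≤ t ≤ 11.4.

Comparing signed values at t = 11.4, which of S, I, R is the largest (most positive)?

t=0.000: state=(0.948, 0.052, 0.000)
step 1 (dt=0.02): k1=(-0.128, 0.084, 0.044), k2=(-0.130, 0.086, 0.044), k3=(-0.130, 0.086, 0.044), k4=(-0.132, 0.087, 0.045); state += dt/6·(k1+2k2+2k3+k4)
t=0.020: state=(0.945, 0.054, 0.001)
t=0.040: state=(0.943, 0.055, 0.002)
t=0.060: state=(0.940, 0.057, 0.003)
continuing one RK4 step at a time; state shown every 25 steps (Δt=0.5):
t=0.500: state=(0.856, 0.111, 0.033)
t=1.000: state=(0.701, 0.202, 0.098)
t=1.500: state=(0.507, 0.291, 0.202)
t=2.000: state=(0.337, 0.329, 0.334)
t=2.500: state=(0.222, 0.309, 0.470)
t=3.000: state=(0.153, 0.258, 0.589)
t=3.500: state=(0.114, 0.201, 0.685)
t=4.000: state=(0.091, 0.151, 0.759)
t=4.500: state=(0.077, 0.110, 0.813)
t=5.000: state=(0.068, 0.080, 0.853)
t=5.500: state=(0.062, 0.057, 0.881)
t=6.000: state=(0.058, 0.040, 0.901)
t=6.500: state=(0.056, 0.029, 0.916)
t=7.000: state=(0.054, 0.020, 0.926)
t=7.500: state=(0.053, 0.014, 0.933)
t=8.000: state=(0.052, 0.010, 0.938)
t=8.500: state=(0.051, 0.007, 0.941)
t=9.000: state=(0.051, 0.005, 0.944)
t=9.500: state=(0.051, 0.003, 0.946)
t=10.000: state=(0.051, 0.002, 0.947)
t=10.500: state=(0.050, 0.002, 0.948)
t=11.000: state=(0.050, 0.001, 0.948)
t=11.400: state=(0.050, 0.001, 0.949)
compare at T: S=0.050, I=0.001, R=0.949

largest component: R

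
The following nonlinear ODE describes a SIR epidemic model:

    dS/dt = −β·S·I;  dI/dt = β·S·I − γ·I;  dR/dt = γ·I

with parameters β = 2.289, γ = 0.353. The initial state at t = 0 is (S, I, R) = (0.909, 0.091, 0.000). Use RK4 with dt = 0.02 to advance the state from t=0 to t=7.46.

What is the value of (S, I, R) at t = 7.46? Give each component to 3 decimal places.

t=0.000: state=(0.909, 0.091, 0.000)
step 1 (dt=0.02): k1=(-0.189, 0.157, 0.032), k2=(-0.192, 0.160, 0.033), k3=(-0.192, 0.160, 0.033), k4=(-0.195, 0.162, 0.033); state += dt/6·(k1+2k2+2k3+k4)
t=0.020: state=(0.905, 0.094, 0.001)
t=0.040: state=(0.901, 0.097, 0.001)
t=0.060: state=(0.897, 0.101, 0.002)
continuing one RK4 step at a time; state shown every 25 steps (Δt=0.5):
t=0.500: state=(0.774, 0.201, 0.025)
t=1.000: state=(0.561, 0.364, 0.074)
t=1.500: state=(0.338, 0.509, 0.152)
t=2.000: state=(0.181, 0.570, 0.249)
t=2.500: state=(0.094, 0.556, 0.349)
t=3.000: state=(0.051, 0.505, 0.443)
t=3.500: state=(0.030, 0.443, 0.527)
t=4.000: state=(0.019, 0.382, 0.600)
t=4.500: state=(0.012, 0.326, 0.662)
t=5.000: state=(0.009, 0.276, 0.715)
t=5.500: state=(0.007, 0.233, 0.760)
t=6.000: state=(0.005, 0.197, 0.798)
t=6.500: state=(0.004, 0.166, 0.830)
t=7.000: state=(0.004, 0.140, 0.857)
t=7.460: state=(0.003, 0.119, 0.878)

(S, I, R) = (0.003, 0.119, 0.878)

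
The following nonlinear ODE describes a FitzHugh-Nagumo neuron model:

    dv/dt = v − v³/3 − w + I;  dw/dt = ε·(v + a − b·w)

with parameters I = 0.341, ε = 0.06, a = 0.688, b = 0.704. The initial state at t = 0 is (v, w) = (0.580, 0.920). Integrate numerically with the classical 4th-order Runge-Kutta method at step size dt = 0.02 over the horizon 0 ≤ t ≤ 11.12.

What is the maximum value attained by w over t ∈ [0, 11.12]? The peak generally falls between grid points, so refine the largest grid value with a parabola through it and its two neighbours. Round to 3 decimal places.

t=0.000: state=(0.580, 0.920)
step 1 (dt=0.02): k1=(-0.064, 0.037), k2=(-0.065, 0.037), k3=(-0.065, 0.037), k4=(-0.066, 0.037); state += dt/6·(k1+2k2+2k3+k4)
t=0.020: state=(0.579, 0.921)
t=0.040: state=(0.577, 0.921)
t=0.060: state=(0.576, 0.922)
continuing one RK4 step at a time; state shown every 25 steps (Δt=0.5):
t=0.500: state=(0.537, 0.938)
t=1.000: state=(0.465, 0.954)
t=1.500: state=(0.349, 0.966)
t=2.000: state=(0.162, 0.974)
t=2.500: state=(-0.144, 0.975)
t=3.000: state=(-0.632, 0.964)
t=3.500: state=(-1.254, 0.936)
t=4.000: state=(-1.710, 0.892)
t=4.500: state=(-1.883, 0.840)
t=5.000: state=(-1.918, 0.787)
t=5.500: state=(-1.912, 0.734)
t=6.000: state=(-1.896, 0.682)
t=6.500: state=(-1.878, 0.632)
t=7.000: state=(-1.859, 0.584)
t=7.500: state=(-1.839, 0.537)
t=8.000: state=(-1.820, 0.492)
t=8.500: state=(-1.801, 0.449)
t=9.000: state=(-1.782, 0.407)
t=9.500: state=(-1.763, 0.366)
t=10.000: state=(-1.744, 0.327)
t=10.500: state=(-1.725, 0.289)
t=11.000: state=(-1.706, 0.252)
t=11.120: state=(-1.701, 0.244)
largest grid value and its neighbours: w(2.280)=0.97586, w(2.300)=0.97587, w(2.320)=0.97586
parabola through these three points peaks at t≈2.297 with w≈0.97587

max w = 0.976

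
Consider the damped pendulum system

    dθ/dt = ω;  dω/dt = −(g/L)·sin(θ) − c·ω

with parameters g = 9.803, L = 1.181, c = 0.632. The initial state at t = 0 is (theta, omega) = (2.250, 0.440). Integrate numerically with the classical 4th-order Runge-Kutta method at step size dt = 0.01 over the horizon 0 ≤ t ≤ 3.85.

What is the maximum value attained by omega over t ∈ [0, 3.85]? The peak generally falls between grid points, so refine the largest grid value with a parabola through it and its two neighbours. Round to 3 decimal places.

max omega = 2.985

t=0.000: state=(2.250, 0.440)
step 1 (dt=0.01): k1=(0.440, -6.737), k2=(0.406, -6.704), k3=(0.406, -6.705), k4=(0.373, -6.673); state += dt/6·(k1+2k2+2k3+k4)
t=0.010: state=(2.254, 0.373)
t=0.020: state=(2.257, 0.307)
t=0.030: state=(2.260, 0.241)
continuing one RK4 step at a time; state shown every 20 steps (Δt=0.2):
t=0.200: state=(2.210, -0.825)
t=0.400: state=(1.920, -2.082)
t=0.600: state=(1.374, -3.368)
t=0.800: state=(0.599, -4.242)
t=1.000: state=(-0.246, -3.984)
t=1.200: state=(-0.920, -2.631)
t=1.400: state=(-1.275, -0.916)
t=1.600: state=(-1.293, 0.700)
t=1.800: state=(-1.013, 2.049)
t=2.000: state=(-0.508, 2.879)
t=2.200: state=(0.081, 2.853)
t=2.400: state=(0.576, 1.987)
t=2.600: state=(0.848, 0.707)
t=2.800: state=(0.859, -0.574)
t=3.000: state=(0.637, -1.581)
t=3.200: state=(0.261, -2.072)
t=3.400: state=(-0.147, -1.903)
t=3.600: state=(-0.463, -1.188)
t=3.800: state=(-0.606, -0.229)
t=3.850: state=(-0.612, 0.012)
largest grid value and its neighbours: omega(2.080)=2.98249, omega(2.090)=2.98478, omega(2.100)=2.98465
parabola through these three points peaks at t≈2.094 with omega≈2.98502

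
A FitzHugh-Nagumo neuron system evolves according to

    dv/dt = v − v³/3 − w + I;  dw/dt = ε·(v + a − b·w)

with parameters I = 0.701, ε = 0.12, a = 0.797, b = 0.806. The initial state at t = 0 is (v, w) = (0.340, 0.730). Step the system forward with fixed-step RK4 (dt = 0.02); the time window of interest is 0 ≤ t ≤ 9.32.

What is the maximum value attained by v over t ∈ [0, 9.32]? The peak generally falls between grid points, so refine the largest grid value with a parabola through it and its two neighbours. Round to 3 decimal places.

max v = 1.432

t=0.000: state=(0.340, 0.730)
step 1 (dt=0.02): k1=(0.298, 0.066), k2=(0.300, 0.066), k3=(0.300, 0.066), k4=(0.302, 0.066); state += dt/6·(k1+2k2+2k3+k4)
t=0.020: state=(0.346, 0.731)
t=0.040: state=(0.352, 0.733)
t=0.060: state=(0.358, 0.734)
continuing one RK4 step at a time; state shown every 25 steps (Δt=0.5):
t=0.500: state=(0.515, 0.767)
t=1.000: state=(0.741, 0.814)
t=1.500: state=(0.993, 0.873)
t=2.000: state=(1.214, 0.944)
t=2.500: state=(1.359, 1.022)
t=3.000: state=(1.422, 1.102)
t=3.500: state=(1.430, 1.180)
t=4.000: state=(1.405, 1.254)
t=4.500: state=(1.361, 1.323)
t=5.000: state=(1.305, 1.385)
t=5.500: state=(1.241, 1.441)
t=6.000: state=(1.169, 1.490)
t=6.500: state=(1.088, 1.533)
t=7.000: state=(0.995, 1.568)
t=7.500: state=(0.885, 1.596)
t=8.000: state=(0.750, 1.615)
t=8.500: state=(0.573, 1.625)
t=9.000: state=(0.322, 1.621)
t=9.320: state=(0.097, 1.610)
largest grid value and its neighbours: v(3.320)=1.43206, v(3.340)=1.43206, v(3.360)=1.43200
parabola through these three points peaks at t≈3.331 with v≈1.43207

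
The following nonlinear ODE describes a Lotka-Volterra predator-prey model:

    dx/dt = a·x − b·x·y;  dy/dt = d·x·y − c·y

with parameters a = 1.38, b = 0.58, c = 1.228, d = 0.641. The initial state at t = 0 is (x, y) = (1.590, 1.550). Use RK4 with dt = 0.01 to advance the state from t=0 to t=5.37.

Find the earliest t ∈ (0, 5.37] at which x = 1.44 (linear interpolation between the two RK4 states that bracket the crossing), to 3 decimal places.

t = 3.032

t=0.000: state=(1.590, 1.550)
step 1 (dt=0.01): k1=(0.765, -0.324), k2=(0.768, -0.320), k3=(0.768, -0.320), k4=(0.771, -0.315); state += dt/6·(k1+2k2+2k3+k4)
t=0.010: state=(1.598, 1.547)
t=0.020: state=(1.605, 1.544)
t=0.030: state=(1.613, 1.541)
continuing one RK4 step at a time; state shown every 20 steps (Δt=0.2):
t=0.200: state=(1.756, 1.502)
t=0.400: state=(1.946, 1.489)
t=0.600: state=(2.156, 1.515)
t=0.800: state=(2.374, 1.584)
t=1.000: state=(2.587, 1.704)
t=1.200: state=(2.771, 1.880)
t=1.400: state=(2.898, 2.116)
t=1.600: state=(2.939, 2.409)
t=1.800: state=(2.874, 2.739)
t=2.000: state=(2.704, 3.066)
t=2.200: state=(2.456, 3.341)
t=2.400: state=(2.172, 3.516)
t=2.600: state=(1.895, 3.569)
t=2.800: state=(1.656, 3.503)
t=3.000: state=(1.466, 3.346)
t=3.030: state=(1.441, 3.316)
next step: t=3.040: state=(1.434, 3.306) — x has crossed 1.44
linear interpolation between t=3.030 (1.44147) and t=3.040 (1.43370) → t≈3.032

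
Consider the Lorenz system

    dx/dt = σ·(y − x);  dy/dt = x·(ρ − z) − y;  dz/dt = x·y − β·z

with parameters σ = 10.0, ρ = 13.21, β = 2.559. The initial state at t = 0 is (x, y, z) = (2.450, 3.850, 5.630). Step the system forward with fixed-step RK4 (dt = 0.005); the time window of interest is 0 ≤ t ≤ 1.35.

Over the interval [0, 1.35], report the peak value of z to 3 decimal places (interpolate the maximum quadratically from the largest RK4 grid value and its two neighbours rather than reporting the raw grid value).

max z = 17.241

t=0.000: state=(2.450, 3.850, 5.630)
step 1 (dt=0.005): k1=(14.000, 14.721, -4.975), k2=(14.018, 14.980, -4.717), k3=(14.024, 14.978, -4.717), k4=(14.048, 15.237, -4.456); state += dt/6·(k1+2k2+2k3+k4)
t=0.005: state=(2.520, 3.925, 5.606)
t=0.010: state=(2.591, 4.002, 5.585)
t=0.015: state=(2.661, 4.082, 5.567)
continuing one RK4 step at a time; state shown every 10 steps (Δt=0.05):
t=0.050: state=(3.176, 4.712, 5.520)
t=0.100: state=(4.008, 5.812, 5.746)
t=0.150: state=(4.987, 7.094, 6.423)
t=0.200: state=(6.100, 8.419, 7.682)
t=0.250: state=(7.258, 9.505, 9.595)
t=0.300: state=(8.265, 9.950, 12.031)
t=0.350: state=(8.848, 9.415, 14.530)
t=0.400: state=(8.781, 7.939, 16.419)
t=0.450: state=(8.045, 6.024, 17.218)
t=0.500: state=(6.866, 4.290, 16.947)
t=0.550: state=(5.576, 3.080, 15.972)
t=0.600: state=(4.435, 2.407, 14.686)
t=0.650: state=(3.568, 2.130, 13.340)
t=0.700: state=(2.991, 2.107, 12.059)
t=0.750: state=(2.667, 2.242, 10.896)
t=0.800: state=(2.550, 2.491, 9.874)
t=0.850: state=(2.598, 2.843, 9.008)
t=0.900: state=(2.789, 3.303, 8.313)
t=0.950: state=(3.110, 3.883, 7.811)
t=1.000: state=(3.562, 4.596, 7.536)
t=1.050: state=(4.145, 5.440, 7.539)
t=1.100: state=(4.854, 6.385, 7.885)
t=1.150: state=(5.663, 7.348, 8.640)
t=1.200: state=(6.510, 8.175, 9.834)
t=1.250: state=(7.282, 8.651, 11.399)
t=1.300: state=(7.825, 8.575, 13.114)
t=1.350: state=(7.991, 7.885, 14.623)
largest grid value and its neighbours: z(0.455)=17.23492, z(0.460)=17.24074, z(0.465)=17.23618
parabola through these three points peaks at t≈0.460 with z≈17.24076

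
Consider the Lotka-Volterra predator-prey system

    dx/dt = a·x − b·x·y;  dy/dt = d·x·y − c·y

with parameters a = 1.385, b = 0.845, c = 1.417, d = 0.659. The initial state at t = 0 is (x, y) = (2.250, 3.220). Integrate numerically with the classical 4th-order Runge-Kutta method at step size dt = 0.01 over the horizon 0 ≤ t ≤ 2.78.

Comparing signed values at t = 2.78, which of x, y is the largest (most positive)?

t=0.000: state=(2.250, 3.220)
step 1 (dt=0.01): k1=(-3.006, 0.212), k2=(-2.988, 0.180), k3=(-2.988, 0.180), k4=(-2.969, 0.148); state += dt/6·(k1+2k2+2k3+k4)
t=0.010: state=(2.220, 3.222)
t=0.020: state=(2.191, 3.223)
t=0.030: state=(2.161, 3.224)
continuing one RK4 step at a time; state shown every 10 steps (Δt=0.1):
t=0.100: state=(1.969, 3.211)
t=0.200: state=(1.728, 3.147)
t=0.300: state=(1.528, 3.039)
t=0.400: state=(1.365, 2.901)
t=0.500: state=(1.235, 2.743)
t=0.600: state=(1.133, 2.573)
t=0.700: state=(1.055, 2.400)
t=0.800: state=(0.996, 2.228)
t=0.900: state=(0.955, 2.062)
t=1.000: state=(0.927, 1.904)
t=1.100: state=(0.913, 1.755)
t=1.200: state=(0.909, 1.618)
t=1.300: state=(0.916, 1.491)
t=1.400: state=(0.932, 1.375)
t=1.500: state=(0.957, 1.270)
t=1.600: state=(0.991, 1.175)
t=1.700: state=(1.035, 1.090)
t=1.800: state=(1.088, 1.015)
t=1.900: state=(1.150, 0.948)
t=2.000: state=(1.222, 0.890)
t=2.100: state=(1.305, 0.839)
t=2.200: state=(1.399, 0.796)
t=2.300: state=(1.504, 0.760)
t=2.400: state=(1.622, 0.731)
t=2.500: state=(1.753, 0.709)
t=2.600: state=(1.898, 0.694)
t=2.700: state=(2.056, 0.686)
t=2.780: state=(2.193, 0.685)
compare at T: x=2.193, y=0.685

largest component: x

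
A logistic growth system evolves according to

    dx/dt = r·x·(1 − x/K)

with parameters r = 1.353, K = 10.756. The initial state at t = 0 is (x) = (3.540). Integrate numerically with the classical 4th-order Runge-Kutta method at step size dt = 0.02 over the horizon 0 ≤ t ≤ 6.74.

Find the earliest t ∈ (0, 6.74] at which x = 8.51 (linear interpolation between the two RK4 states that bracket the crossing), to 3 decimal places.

t = 1.511

t=0.000: state=(3.540)
step 1 (dt=0.02): k1=(3.213), k2=(3.228), k3=(3.228), k4=(3.243); state += dt/6·(k1+2k2+2k3+k4)
t=0.020: state=(3.605)
t=0.040: state=(3.670)
t=0.060: state=(3.735)
continuing one RK4 step at a time; state shown every 25 steps (Δt=0.5):
t=0.500: state=(5.282)
t=1.000: state=(7.045)
t=1.500: state=(8.484)
next step: t=1.520: state=(8.532) — x has crossed 8.51
linear interpolation between t=1.500 (8.48365) and t=1.520 (8.53177) → t≈1.511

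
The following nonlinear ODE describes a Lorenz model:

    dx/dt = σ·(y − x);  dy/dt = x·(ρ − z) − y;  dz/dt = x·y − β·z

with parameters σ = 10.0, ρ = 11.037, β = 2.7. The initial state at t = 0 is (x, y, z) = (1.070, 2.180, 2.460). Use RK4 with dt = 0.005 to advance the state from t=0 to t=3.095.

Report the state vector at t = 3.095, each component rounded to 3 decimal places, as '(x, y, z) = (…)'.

t=0.000: state=(1.070, 2.180, 2.460)
step 1 (dt=0.005): k1=(11.100, 6.997, -4.309), k2=(10.997, 7.230, -4.201), k3=(11.006, 7.227, -4.201), k4=(10.911, 7.457, -4.092); state += dt/6·(k1+2k2+2k3+k4)
t=0.005: state=(1.125, 2.216, 2.439)
t=0.010: state=(1.179, 2.255, 2.419)
t=0.015: state=(1.233, 2.295, 2.400)
continuing one RK4 step at a time; state shown every 20 steps (Δt=0.1):
t=0.100: state=(2.144, 3.309, 2.271)
t=0.200: state=(3.564, 5.288, 2.817)
t=0.300: state=(5.613, 7.937, 4.861)
t=0.400: state=(7.882, 9.794, 9.184)
t=0.500: state=(8.724, 8.237, 13.961)
t=0.600: state=(7.031, 4.501, 15.110)
t=0.700: state=(4.504, 2.287, 13.150)
t=0.800: state=(2.851, 1.757, 10.641)
t=0.900: state=(2.203, 1.934, 8.511)
t=1.000: state=(2.206, 2.447, 6.910)
t=1.100: state=(2.649, 3.290, 5.879)
t=1.200: state=(3.493, 4.543, 5.543)
t=1.300: state=(4.738, 6.156, 6.180)
t=1.400: state=(6.210, 7.631, 8.102)
t=1.500: state=(7.289, 7.868, 10.928)
t=1.600: state=(7.171, 6.367, 12.975)
t=1.700: state=(5.928, 4.436, 12.990)
t=1.800: state=(4.531, 3.343, 11.641)
t=1.900: state=(3.657, 3.103, 10.002)
t=2.000: state=(3.392, 3.392, 8.615)
t=2.100: state=(3.613, 4.038, 7.704)
t=2.200: state=(4.211, 4.963, 7.423)
t=2.300: state=(5.070, 6.001, 7.916)
t=2.400: state=(5.965, 6.755, 9.180)
t=2.500: state=(6.504, 6.729, 10.770)
t=2.600: state=(6.362, 5.875, 11.824)
t=2.700: state=(5.654, 4.813, 11.832)
t=2.800: state=(4.844, 4.129, 11.055)
t=2.900: state=(4.302, 3.949, 10.027)
t=3.000: state=(4.141, 4.165, 9.134)
t=3.095: state=(4.309, 4.626, 8.615)

(x, y, z) = (4.309, 4.626, 8.615)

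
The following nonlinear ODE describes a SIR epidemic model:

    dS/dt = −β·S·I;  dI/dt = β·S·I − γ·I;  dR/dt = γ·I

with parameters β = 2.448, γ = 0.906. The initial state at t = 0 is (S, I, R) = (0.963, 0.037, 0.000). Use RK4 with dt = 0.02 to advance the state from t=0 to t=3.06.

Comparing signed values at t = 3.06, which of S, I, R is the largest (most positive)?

largest component: R

t=0.000: state=(0.963, 0.037, 0.000)
step 1 (dt=0.02): k1=(-0.087, 0.054, 0.034), k2=(-0.088, 0.054, 0.034), k3=(-0.088, 0.054, 0.034), k4=(-0.090, 0.055, 0.035); state += dt/6·(k1+2k2+2k3+k4)
t=0.020: state=(0.961, 0.038, 0.001)
t=0.040: state=(0.959, 0.039, 0.001)
t=0.060: state=(0.958, 0.040, 0.002)
continuing one RK4 step at a time; state shown every 5 steps (Δt=0.1):
t=0.100: state=(0.954, 0.043, 0.004)
t=0.200: state=(0.943, 0.049, 0.008)
t=0.300: state=(0.931, 0.057, 0.013)
t=0.400: state=(0.917, 0.065, 0.018)
t=0.500: state=(0.902, 0.074, 0.024)
t=0.600: state=(0.885, 0.084, 0.031)
t=0.700: state=(0.865, 0.095, 0.040)
t=0.800: state=(0.844, 0.107, 0.049)
t=0.900: state=(0.821, 0.120, 0.059)
t=1.000: state=(0.796, 0.133, 0.070)
t=1.100: state=(0.769, 0.148, 0.083)
t=1.200: state=(0.740, 0.162, 0.097)
t=1.300: state=(0.710, 0.177, 0.113)
t=1.400: state=(0.679, 0.192, 0.129)
t=1.500: state=(0.647, 0.206, 0.147)
t=1.600: state=(0.614, 0.219, 0.167)
t=1.700: state=(0.581, 0.232, 0.187)
t=1.800: state=(0.548, 0.243, 0.209)
t=1.900: state=(0.516, 0.253, 0.231)
t=2.000: state=(0.484, 0.261, 0.254)
t=2.100: state=(0.454, 0.268, 0.278)
t=2.200: state=(0.425, 0.272, 0.303)
t=2.300: state=(0.397, 0.275, 0.328)
t=2.400: state=(0.371, 0.276, 0.353)
t=2.500: state=(0.347, 0.275, 0.378)
t=2.600: state=(0.325, 0.273, 0.402)
t=2.700: state=(0.304, 0.269, 0.427)
t=2.800: state=(0.285, 0.264, 0.451)
t=2.900: state=(0.267, 0.258, 0.475)
t=3.000: state=(0.251, 0.251, 0.498)
t=3.060: state=(0.242, 0.247, 0.512)
compare at T: S=0.242, I=0.247, R=0.512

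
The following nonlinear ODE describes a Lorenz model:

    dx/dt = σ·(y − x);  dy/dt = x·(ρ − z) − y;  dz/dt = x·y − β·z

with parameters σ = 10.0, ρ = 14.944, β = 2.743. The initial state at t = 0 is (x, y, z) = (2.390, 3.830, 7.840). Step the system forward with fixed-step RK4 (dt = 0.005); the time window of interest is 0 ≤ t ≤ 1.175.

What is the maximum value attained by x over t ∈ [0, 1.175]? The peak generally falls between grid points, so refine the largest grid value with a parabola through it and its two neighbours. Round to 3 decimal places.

max x = 9.499

t=0.000: state=(2.390, 3.830, 7.840)
step 1 (dt=0.005): k1=(14.400, 13.149, -12.351), k2=(14.369, 13.446, -12.049), k3=(14.377, 13.443, -12.050), k4=(14.353, 13.740, -11.745); state += dt/6·(k1+2k2+2k3+k4)
t=0.005: state=(2.462, 3.897, 7.780)
t=0.010: state=(2.534, 3.967, 7.723)
t=0.015: state=(2.605, 4.041, 7.668)
continuing one RK4 step at a time; state shown every 10 steps (Δt=0.05):
t=0.050: state=(3.118, 4.633, 7.381)
t=0.100: state=(3.937, 5.720, 7.290)
t=0.150: state=(4.916, 7.055, 7.680)
t=0.200: state=(6.070, 8.527, 8.705)
t=0.250: state=(7.333, 9.868, 10.495)
t=0.300: state=(8.521, 10.630, 12.994)
t=0.350: state=(9.329, 10.341, 15.768)
t=0.400: state=(9.452, 8.894, 18.026)
t=0.450: state=(8.793, 6.794, 19.083)
t=0.500: state=(7.570, 4.814, 18.847)
t=0.550: state=(6.170, 3.437, 17.736)
t=0.600: state=(4.920, 2.709, 16.243)
t=0.650: state=(3.985, 2.461, 14.688)
t=0.700: state=(3.389, 2.516, 13.227)
t=0.750: state=(3.094, 2.766, 11.927)
t=0.800: state=(3.045, 3.166, 10.820)
t=0.850: state=(3.204, 3.708, 9.932)
t=0.900: state=(3.545, 4.406, 9.297)
t=0.950: state=(4.063, 5.272, 8.965)
t=1.000: state=(4.753, 6.300, 9.008)
t=1.050: state=(5.601, 7.433, 9.520)
t=1.100: state=(6.561, 8.530, 10.581)
t=1.150: state=(7.523, 9.344, 12.190)
t=1.175: state=(7.952, 9.547, 13.153)
largest grid value and its neighbours: x(0.380)=9.49786, x(0.385)=9.49853, x(0.390)=9.49106
parabola through these three points peaks at t≈0.383 with x≈9.49924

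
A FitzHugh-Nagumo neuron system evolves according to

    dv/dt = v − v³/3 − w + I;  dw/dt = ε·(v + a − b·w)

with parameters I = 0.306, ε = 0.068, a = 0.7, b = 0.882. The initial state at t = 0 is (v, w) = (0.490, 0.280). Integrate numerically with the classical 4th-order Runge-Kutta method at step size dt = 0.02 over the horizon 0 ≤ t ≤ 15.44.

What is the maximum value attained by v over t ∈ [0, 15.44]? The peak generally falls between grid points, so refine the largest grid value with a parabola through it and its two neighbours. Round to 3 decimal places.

max v = 1.573

t=0.000: state=(0.490, 0.280)
step 1 (dt=0.02): k1=(0.477, 0.064), k2=(0.480, 0.064), k3=(0.480, 0.064), k4=(0.483, 0.065); state += dt/6·(k1+2k2+2k3+k4)
t=0.020: state=(0.500, 0.281)
t=0.040: state=(0.509, 0.283)
t=0.060: state=(0.519, 0.284)
continuing one RK4 step at a time; state shown every 25 steps (Δt=0.5):
t=0.500: state=(0.763, 0.316)
t=1.000: state=(1.074, 0.361)
t=1.500: state=(1.338, 0.414)
t=2.000: state=(1.497, 0.473)
t=2.500: state=(1.562, 0.534)
t=3.000: state=(1.573, 0.595)
t=3.500: state=(1.557, 0.653)
t=4.000: state=(1.528, 0.709)
t=4.500: state=(1.494, 0.762)
t=5.000: state=(1.456, 0.812)
t=5.500: state=(1.415, 0.860)
t=6.000: state=(1.372, 0.904)
t=6.500: state=(1.327, 0.946)
t=7.000: state=(1.280, 0.986)
t=7.500: state=(1.229, 1.022)
t=8.000: state=(1.174, 1.055)
t=8.500: state=(1.114, 1.086)
t=9.000: state=(1.046, 1.114)
t=9.500: state=(0.969, 1.138)
t=10.000: state=(0.878, 1.159)
t=10.500: state=(0.766, 1.176)
t=11.000: state=(0.619, 1.188)
t=11.500: state=(0.414, 1.193)
t=12.000: state=(0.100, 1.191)
t=12.500: state=(-0.403, 1.174)
t=13.000: state=(-1.117, 1.138)
t=13.500: state=(-1.716, 1.079)
t=14.000: state=(-1.944, 1.009)
t=14.500: state=(-1.985, 0.936)
t=15.000: state=(-1.976, 0.866)
t=15.440: state=(-1.958, 0.806)
largest grid value and its neighbours: v(2.860)=1.57323, v(2.880)=1.57328, v(2.900)=1.57327
parabola through these three points peaks at t≈2.888 with v≈1.57328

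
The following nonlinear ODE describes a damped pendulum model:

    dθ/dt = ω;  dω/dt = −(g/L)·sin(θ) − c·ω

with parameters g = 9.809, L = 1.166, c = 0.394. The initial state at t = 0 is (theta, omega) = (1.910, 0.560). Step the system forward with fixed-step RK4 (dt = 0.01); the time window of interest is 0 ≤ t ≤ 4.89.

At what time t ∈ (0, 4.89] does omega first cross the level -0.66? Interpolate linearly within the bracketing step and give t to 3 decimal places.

t=0.000: state=(1.910, 0.560)
step 1 (dt=0.01): k1=(0.560, -8.154), k2=(0.519, -8.130), k3=(0.519, -8.131), k4=(0.479, -8.107); state += dt/6·(k1+2k2+2k3+k4)
t=0.010: state=(1.915, 0.479)
t=0.020: state=(1.920, 0.398)
t=0.030: state=(1.923, 0.317)
t=0.150: state=(1.904, -0.623)
next step: t=0.160: state=(1.898, -0.700) — omega has crossed -0.66
linear interpolation between t=0.150 (-0.62264) and t=0.160 (-0.69961) → t≈0.155

t = 0.155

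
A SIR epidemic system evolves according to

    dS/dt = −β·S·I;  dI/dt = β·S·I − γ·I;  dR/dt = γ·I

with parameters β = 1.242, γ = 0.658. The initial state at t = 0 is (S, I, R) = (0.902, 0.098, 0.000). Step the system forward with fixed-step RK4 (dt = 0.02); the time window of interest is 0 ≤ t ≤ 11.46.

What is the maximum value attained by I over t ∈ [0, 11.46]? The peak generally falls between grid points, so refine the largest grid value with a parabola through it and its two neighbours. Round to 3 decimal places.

t=0.000: state=(0.902, 0.098, 0.000)
step 1 (dt=0.02): k1=(-0.110, 0.045, 0.064), k2=(-0.110, 0.045, 0.065), k3=(-0.110, 0.045, 0.065), k4=(-0.111, 0.045, 0.065); state += dt/6·(k1+2k2+2k3+k4)
t=0.020: state=(0.900, 0.099, 0.001)
t=0.040: state=(0.898, 0.100, 0.003)
t=0.060: state=(0.895, 0.101, 0.004)
continuing one RK4 step at a time; state shown every 25 steps (Δt=0.5):
t=0.500: state=(0.843, 0.121, 0.036)
t=1.000: state=(0.776, 0.144, 0.080)
t=1.500: state=(0.705, 0.164, 0.131)
t=2.000: state=(0.633, 0.179, 0.187)
t=2.500: state=(0.565, 0.187, 0.248)
t=3.000: state=(0.503, 0.188, 0.310)
t=3.500: state=(0.448, 0.181, 0.371)
t=4.000: state=(0.402, 0.170, 0.428)
t=4.500: state=(0.363, 0.155, 0.482)
t=5.000: state=(0.332, 0.138, 0.530)
t=5.500: state=(0.306, 0.121, 0.573)
t=6.000: state=(0.285, 0.105, 0.610)
t=6.500: state=(0.269, 0.090, 0.642)
t=7.000: state=(0.255, 0.076, 0.669)
t=7.500: state=(0.244, 0.064, 0.692)
t=8.000: state=(0.236, 0.053, 0.711)
t=8.500: state=(0.229, 0.044, 0.727)
t=9.000: state=(0.223, 0.037, 0.740)
t=9.500: state=(0.218, 0.030, 0.751)
t=10.000: state=(0.215, 0.025, 0.760)
t=10.500: state=(0.212, 0.020, 0.768)
t=11.000: state=(0.209, 0.017, 0.774)
t=11.460: state=(0.207, 0.014, 0.779)
largest grid value and its neighbours: I(2.760)=0.18829, I(2.780)=0.18829, I(2.800)=0.18828
parabola through these three points peaks at t≈2.775 with I≈0.18829

max I = 0.188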